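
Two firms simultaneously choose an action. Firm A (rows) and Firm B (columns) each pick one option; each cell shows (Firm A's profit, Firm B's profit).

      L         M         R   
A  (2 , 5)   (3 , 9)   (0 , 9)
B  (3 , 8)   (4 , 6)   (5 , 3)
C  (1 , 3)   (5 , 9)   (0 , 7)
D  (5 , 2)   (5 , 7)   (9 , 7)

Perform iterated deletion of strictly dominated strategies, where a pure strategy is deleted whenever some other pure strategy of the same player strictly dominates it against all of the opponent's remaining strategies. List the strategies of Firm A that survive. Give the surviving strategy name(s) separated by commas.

C, D

Row A is eliminated: B beats it against every remaining column (L: 3>2, M: 4>3, R: 5>0).
Firm A's strategy B is strictly dominated by D (L: 5>3, M: 5>4, R: 9>5) and is removed.
For Firm B, M strictly dominates L on the remaining rows (C: 9>3, D: 7>2); eliminate L.
Among the remaining strategies, none is strictly dominated by another pure strategy of the same player, so the elimination stops.
Surviving strategies — Firm A: {C, D}; Firm B: {M, R}.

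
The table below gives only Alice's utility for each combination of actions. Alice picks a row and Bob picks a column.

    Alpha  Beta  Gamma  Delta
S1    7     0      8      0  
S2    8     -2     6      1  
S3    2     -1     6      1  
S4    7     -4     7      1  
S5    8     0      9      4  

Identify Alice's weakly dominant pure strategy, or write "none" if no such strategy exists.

S5 vs S1: Alpha: 8>7, Beta: 0=0, Gamma: 9>8, Delta: 4>0.
S5 vs S2: Alpha: 8=8, Beta: 0>-2, Gamma: 9>6, Delta: 4>1.
S5 vs S3: Alpha: 8>2, Beta: 0>-1, Gamma: 9>6, Delta: 4>1.
S5 vs S4: Alpha: 8>7, Beta: 0>-4, Gamma: 9>7, Delta: 4>1.
S5 is at least as good as every other strategy against every opponent action, so it is weakly dominant.

S5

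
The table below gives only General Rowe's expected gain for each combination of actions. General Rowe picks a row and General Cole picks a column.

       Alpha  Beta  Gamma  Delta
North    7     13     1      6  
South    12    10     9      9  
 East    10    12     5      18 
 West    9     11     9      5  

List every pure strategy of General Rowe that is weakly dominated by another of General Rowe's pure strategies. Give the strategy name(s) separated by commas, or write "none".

North is not dominated — it holds its own against South at Beta (13>10); East at Beta (13>12); West at Beta (13>11).
Nothing dominates South: North at Alpha (12>7); East at Alpha (12>10); West at Alpha (12>9).
Nothing dominates East: North at Alpha (10>7); South at Beta (12>10); West at Alpha (10>9).
West is not dominated — it holds its own against North at Alpha (9>7); South at Beta (11>10); East at Gamma (9>5).

none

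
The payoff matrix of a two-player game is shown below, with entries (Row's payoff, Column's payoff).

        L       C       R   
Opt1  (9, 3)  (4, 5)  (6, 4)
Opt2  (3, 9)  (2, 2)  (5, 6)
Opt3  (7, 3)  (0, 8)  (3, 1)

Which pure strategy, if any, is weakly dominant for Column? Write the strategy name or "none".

L fails to dominate C at Opt1 (3<5).
C fails to dominate L at Opt2 (2<9).
R fails to dominate L at Opt2 (6<9).
No single strategy dominates all the others.

none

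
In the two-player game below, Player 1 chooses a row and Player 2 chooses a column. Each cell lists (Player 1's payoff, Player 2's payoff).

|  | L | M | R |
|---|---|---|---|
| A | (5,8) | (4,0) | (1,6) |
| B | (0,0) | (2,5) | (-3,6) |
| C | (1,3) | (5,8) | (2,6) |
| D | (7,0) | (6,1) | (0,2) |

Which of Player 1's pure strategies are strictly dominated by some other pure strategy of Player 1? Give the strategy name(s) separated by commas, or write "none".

A is not dominated — it holds its own against B at L (5>0); C at L (5>1); D at R (1>0).
B is strictly dominated by A (L: 5>0, M: 4>2, R: 1>-3).
C is not dominated — it holds its own against A at M (5>4); B at L (1>0); D at R (2>0).
D is not dominated — it holds its own against A at L (7>5); B at L (7>0); C at L (7>1).

B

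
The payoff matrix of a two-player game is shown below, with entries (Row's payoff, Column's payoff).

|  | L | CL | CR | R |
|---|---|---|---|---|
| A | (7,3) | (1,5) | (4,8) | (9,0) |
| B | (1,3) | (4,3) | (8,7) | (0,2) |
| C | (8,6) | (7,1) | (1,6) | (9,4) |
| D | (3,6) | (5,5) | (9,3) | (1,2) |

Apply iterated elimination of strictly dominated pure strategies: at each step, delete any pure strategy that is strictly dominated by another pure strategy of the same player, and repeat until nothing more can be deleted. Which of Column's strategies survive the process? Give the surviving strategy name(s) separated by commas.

Row B is eliminated: D beats it against every remaining column (L: 3>1, CL: 5>4, CR: 9>8, R: 1>0).
For Column, L strictly dominates R on the remaining rows (A: 3>0, C: 6>4, D: 6>2); eliminate R.
Among the remaining strategies, none is strictly dominated by another pure strategy of the same player, so the elimination stops.
Surviving strategies — Row: {A, C, D}; Column: {L, CL, CR}.

L, CL, CR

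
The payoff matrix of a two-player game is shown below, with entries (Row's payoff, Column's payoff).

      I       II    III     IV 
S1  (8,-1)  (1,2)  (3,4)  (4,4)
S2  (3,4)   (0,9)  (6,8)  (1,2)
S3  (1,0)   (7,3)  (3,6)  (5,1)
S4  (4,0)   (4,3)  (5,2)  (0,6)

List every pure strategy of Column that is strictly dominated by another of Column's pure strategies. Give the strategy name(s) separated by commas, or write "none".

I

II strictly dominates I — S1: 2>-1, S2: 9>4, S3: 3>0, S4: 3>0.
II is not dominated — it holds its own against I at S1 (2>-1); III at S2 (9>8); IV at S2 (9>2).
Nothing dominates III: I at S1 (4>-1); II at S1 (4>2); IV at S1 (4=4).
Nothing dominates IV: I at S1 (4>-1); II at S1 (4>2); III at S1 (4=4).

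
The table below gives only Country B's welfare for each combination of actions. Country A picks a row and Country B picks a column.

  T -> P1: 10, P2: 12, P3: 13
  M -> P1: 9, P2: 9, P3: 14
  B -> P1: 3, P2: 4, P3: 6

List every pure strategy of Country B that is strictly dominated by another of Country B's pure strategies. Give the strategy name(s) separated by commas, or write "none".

P1 is strictly dominated by P3 (T: 13>10, M: 14>9, B: 6>3).
P2: dominated, since P3 does at least as well everywhere (T: 13>12, M: 14>9, B: 6>4).
P3: no other strategy beats it everywhere (P1 at T (13>10); P2 at T (13>12)).

P1, P2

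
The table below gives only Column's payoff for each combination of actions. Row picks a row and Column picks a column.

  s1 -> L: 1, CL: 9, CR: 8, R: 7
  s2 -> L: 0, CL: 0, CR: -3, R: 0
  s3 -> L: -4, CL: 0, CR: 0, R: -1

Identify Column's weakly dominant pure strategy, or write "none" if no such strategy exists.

CL

CL vs L: s1: 9>1, s2: 0=0, s3: 0>-4.
CL vs CR: s1: 9>8, s2: 0>-3, s3: 0=0.
CL vs R: s1: 9>7, s2: 0=0, s3: 0>-1.
CL is at least as good as every other strategy against every opponent action, so it is weakly dominant.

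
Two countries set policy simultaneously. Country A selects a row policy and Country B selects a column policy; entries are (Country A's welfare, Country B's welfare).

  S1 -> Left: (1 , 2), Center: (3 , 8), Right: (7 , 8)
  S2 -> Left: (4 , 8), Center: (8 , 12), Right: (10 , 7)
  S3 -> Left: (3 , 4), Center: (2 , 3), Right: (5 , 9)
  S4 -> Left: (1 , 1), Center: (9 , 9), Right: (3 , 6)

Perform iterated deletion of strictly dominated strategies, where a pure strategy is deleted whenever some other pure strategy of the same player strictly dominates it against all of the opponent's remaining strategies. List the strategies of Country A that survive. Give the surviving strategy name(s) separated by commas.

S4

For Country A, S2 strictly dominates S1 on the remaining columns (Left: 4>1, Center: 8>3, Right: 10>7); eliminate S1.
Row S3 is eliminated: S2 beats it against every remaining column (Left: 4>3, Center: 8>2, Right: 10>5).
For Country B, Center strictly dominates Left on the remaining rows (S2: 12>8, S4: 9>1); eliminate Left.
Column Right is eliminated: Center beats it against every remaining row (S2: 12>7, S4: 9>6).
Row S2 is eliminated: S4 beats it against every remaining column (Center: 9>8).
Among the remaining strategies, none is strictly dominated by another pure strategy of the same player, so the elimination stops.
Surviving strategies — Country A: {S4}; Country B: {Center}.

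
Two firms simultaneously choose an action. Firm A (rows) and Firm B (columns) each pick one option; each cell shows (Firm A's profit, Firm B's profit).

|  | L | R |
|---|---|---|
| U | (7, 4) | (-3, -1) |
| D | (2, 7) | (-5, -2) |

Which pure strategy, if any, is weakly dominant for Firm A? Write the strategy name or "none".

U vs D: L: 7>2, R: -3>-5.
U is at least as good as every other strategy against every opponent action, so it is weakly dominant.

U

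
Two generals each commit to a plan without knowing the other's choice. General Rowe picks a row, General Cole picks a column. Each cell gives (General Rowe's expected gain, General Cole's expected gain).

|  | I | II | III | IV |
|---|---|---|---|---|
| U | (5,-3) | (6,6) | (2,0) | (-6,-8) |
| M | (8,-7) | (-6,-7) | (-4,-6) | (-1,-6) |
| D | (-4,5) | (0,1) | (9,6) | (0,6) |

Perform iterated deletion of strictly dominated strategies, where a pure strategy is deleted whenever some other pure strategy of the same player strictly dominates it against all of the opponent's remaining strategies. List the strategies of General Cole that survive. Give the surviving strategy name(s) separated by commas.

Column I is eliminated: III beats it against every remaining row (U: 0>-3, M: -6>-7, D: 6>5).
General Rowe's strategy M is strictly dominated by D (II: 0>-6, III: 9>-4, IV: 0>-1) and is removed.
Among the remaining strategies, none is strictly dominated by another pure strategy of the same player, so the elimination stops.
Surviving strategies — General Rowe: {U, D}; General Cole: {II, III, IV}.

II, III, IV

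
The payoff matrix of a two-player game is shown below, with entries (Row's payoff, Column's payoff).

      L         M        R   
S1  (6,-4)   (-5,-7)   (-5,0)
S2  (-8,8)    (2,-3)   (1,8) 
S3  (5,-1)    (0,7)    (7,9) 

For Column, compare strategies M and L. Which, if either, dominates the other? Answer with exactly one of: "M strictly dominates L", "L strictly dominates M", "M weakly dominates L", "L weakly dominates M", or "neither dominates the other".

Compare M to L across every action of Row: S1: -7<-4, S2: -3<8, S3: 7>-1.
M does better at S3 but worse at S1, S2; neither strategy dominates the other.

neither dominates the other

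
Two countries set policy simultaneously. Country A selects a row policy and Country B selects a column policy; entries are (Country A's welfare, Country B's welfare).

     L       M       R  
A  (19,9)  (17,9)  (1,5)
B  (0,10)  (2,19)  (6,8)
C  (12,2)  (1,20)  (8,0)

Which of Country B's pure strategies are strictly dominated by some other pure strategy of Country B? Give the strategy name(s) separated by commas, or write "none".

R

L is not dominated — it holds its own against M at A (9=9); R at A (9>5).
M: no other strategy beats it everywhere (L at A (9=9); R at A (9>5)).
R: dominated, since L does at least as well everywhere (A: 9>5, B: 10>8, C: 2>0).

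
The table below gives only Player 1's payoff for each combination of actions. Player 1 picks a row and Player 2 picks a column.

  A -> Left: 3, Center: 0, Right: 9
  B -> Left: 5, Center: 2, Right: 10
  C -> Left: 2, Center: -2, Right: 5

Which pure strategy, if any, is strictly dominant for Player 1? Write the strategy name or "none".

B

B vs A: Left: 5>3, Center: 2>0, Right: 10>9.
B vs C: Left: 5>2, Center: 2>-2, Right: 10>5.
B strictly beats every other strategy against every opponent action, so it is strictly dominant.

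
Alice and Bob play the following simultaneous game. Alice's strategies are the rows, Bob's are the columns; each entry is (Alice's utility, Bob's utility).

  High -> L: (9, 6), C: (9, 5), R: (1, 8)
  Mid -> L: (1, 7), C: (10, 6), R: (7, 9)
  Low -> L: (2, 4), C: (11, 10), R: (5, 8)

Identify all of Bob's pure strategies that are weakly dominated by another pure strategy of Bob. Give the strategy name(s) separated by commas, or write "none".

L: dominated, since R does at least as well everywhere (High: 8>6, Mid: 9>7, Low: 8>4).
C: no other strategy beats it everywhere (L at Low (10>4); R at Low (10>8)).
R is not dominated — it holds its own against L at High (8>6); C at High (8>5).

L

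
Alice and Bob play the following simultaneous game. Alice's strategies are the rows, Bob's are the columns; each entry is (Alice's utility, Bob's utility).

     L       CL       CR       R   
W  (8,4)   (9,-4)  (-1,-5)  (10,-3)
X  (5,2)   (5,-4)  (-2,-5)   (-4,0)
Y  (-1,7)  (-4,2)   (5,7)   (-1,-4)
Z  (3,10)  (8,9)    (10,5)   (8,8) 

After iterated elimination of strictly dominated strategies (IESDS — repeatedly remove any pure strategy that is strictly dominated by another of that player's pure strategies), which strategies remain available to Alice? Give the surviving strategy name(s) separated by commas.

Alice's strategy X is strictly dominated by W (L: 8>5, CL: 9>5, CR: -1>-2, R: 10>-4) and is removed.
Row Y is eliminated: Z beats it against every remaining column (L: 3>-1, CL: 8>-4, CR: 10>5, R: 8>-1).
Bob's strategy CL is strictly dominated by L (W: 4>-4, Z: 10>9) and is removed.
Bob's strategy CR is strictly dominated by L (W: 4>-5, Z: 10>5) and is removed.
Alice's strategy Z is strictly dominated by W (L: 8>3, R: 10>8) and is removed.
Bob's strategy R is strictly dominated by L (W: 4>-3) and is removed.
Among the remaining strategies, none is strictly dominated by another pure strategy of the same player, so the elimination stops.
Surviving strategies — Alice: {W}; Bob: {L}.

W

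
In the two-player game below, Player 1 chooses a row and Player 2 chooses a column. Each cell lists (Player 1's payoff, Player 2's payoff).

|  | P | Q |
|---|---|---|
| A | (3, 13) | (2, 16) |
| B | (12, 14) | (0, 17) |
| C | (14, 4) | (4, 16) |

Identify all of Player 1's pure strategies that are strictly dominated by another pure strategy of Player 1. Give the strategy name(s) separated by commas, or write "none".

A, B

C strictly dominates A — P: 14>3, Q: 4>2.
C strictly dominates B — P: 14>12, Q: 4>0.
C: no other strategy beats it everywhere (A at P (14>3); B at P (14>12)).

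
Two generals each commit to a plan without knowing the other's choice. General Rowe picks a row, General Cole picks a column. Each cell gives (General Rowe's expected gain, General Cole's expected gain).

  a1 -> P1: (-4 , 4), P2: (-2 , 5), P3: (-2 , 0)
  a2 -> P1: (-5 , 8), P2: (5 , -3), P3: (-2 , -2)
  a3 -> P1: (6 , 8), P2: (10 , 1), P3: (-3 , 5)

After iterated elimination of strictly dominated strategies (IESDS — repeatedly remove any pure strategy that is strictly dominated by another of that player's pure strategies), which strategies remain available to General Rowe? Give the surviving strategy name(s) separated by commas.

a3

General Cole's strategy P3 is strictly dominated by P1 (a1: 4>0, a2: 8>-2, a3: 8>5) and is removed.
For General Rowe, a3 strictly dominates a1 on the remaining columns (P1: 6>-4, P2: 10>-2); eliminate a1.
General Rowe's strategy a2 is strictly dominated by a3 (P1: 6>-5, P2: 10>5) and is removed.
For General Cole, P1 strictly dominates P2 on the remaining rows (a3: 8>1); eliminate P2.
Among the remaining strategies, none is strictly dominated by another pure strategy of the same player, so the elimination stops.
Surviving strategies — General Rowe: {a3}; General Cole: {P1}.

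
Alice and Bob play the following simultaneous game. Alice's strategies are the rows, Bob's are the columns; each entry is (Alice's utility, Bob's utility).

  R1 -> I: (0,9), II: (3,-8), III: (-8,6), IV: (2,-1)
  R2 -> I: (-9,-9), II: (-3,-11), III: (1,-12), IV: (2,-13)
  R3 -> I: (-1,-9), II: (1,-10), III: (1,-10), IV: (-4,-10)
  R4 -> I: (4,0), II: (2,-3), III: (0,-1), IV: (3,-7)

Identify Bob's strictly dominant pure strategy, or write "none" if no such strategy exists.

I vs II: R1: 9>-8, R2: -9>-11, R3: -9>-10, R4: 0>-3.
I vs III: R1: 9>6, R2: -9>-12, R3: -9>-10, R4: 0>-1.
I vs IV: R1: 9>-1, R2: -9>-13, R3: -9>-10, R4: 0>-7.
I strictly beats every other strategy against every opponent action, so it is strictly dominant.

I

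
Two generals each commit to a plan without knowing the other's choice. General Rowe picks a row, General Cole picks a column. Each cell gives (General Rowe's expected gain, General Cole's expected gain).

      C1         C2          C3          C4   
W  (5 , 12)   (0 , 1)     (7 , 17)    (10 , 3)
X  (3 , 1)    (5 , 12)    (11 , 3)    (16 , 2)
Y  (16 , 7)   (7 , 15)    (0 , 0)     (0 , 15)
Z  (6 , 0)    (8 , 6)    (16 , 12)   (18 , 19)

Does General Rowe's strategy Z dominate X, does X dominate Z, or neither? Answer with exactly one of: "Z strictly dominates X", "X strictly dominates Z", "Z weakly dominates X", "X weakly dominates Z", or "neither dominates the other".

Z strictly dominates X

Compare Z to X across each choice by General Cole: C1: 6>3, C2: 8>5, C3: 16>11, C4: 18>16.
Every comparison favours Z, so Z strictly dominates X.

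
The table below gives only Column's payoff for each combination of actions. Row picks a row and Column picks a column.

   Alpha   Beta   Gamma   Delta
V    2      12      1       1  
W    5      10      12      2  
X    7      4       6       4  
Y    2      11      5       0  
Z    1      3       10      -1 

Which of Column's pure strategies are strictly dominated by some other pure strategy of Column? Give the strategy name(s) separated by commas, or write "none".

Nothing dominates Alpha: Beta at X (7>4); Gamma at V (2>1); Delta at V (2>1).
Beta is not dominated — it holds its own against Alpha at V (12>2); Gamma at V (12>1); Delta at V (12>1).
Nothing dominates Gamma: Alpha at W (12>5); Beta at W (12>10); Delta at V (1=1).
Delta: dominated, since Alpha does at least as well everywhere (V: 2>1, W: 5>2, X: 7>4, Y: 2>0, Z: 1>-1).

Delta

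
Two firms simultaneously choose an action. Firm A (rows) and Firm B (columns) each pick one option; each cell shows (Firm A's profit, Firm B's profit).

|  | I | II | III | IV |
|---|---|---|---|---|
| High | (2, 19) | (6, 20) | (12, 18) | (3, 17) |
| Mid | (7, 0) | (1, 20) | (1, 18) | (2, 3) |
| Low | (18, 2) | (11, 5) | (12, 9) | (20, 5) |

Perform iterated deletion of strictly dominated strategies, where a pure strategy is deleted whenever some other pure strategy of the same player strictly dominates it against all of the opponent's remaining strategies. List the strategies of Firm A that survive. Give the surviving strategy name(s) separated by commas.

High, Low

For Firm A, Low strictly dominates Mid on the remaining columns (I: 18>7, II: 11>1, III: 12>1, IV: 20>2); eliminate Mid.
Firm B's strategy I is strictly dominated by II (High: 20>19, Low: 5>2) and is removed.
For Firm B, III strictly dominates IV on the remaining rows (High: 18>17, Low: 9>5); eliminate IV.
Among the remaining strategies, none is strictly dominated by another pure strategy of the same player, so the elimination stops.
Surviving strategies — Firm A: {High, Low}; Firm B: {II, III}.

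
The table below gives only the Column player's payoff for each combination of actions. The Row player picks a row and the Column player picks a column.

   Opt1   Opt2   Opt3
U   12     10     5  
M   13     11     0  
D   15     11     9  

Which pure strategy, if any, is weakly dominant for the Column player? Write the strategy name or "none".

Opt1

Opt1 vs Opt2: U: 12>10, M: 13>11, D: 15>11.
Opt1 vs Opt3: U: 12>5, M: 13>0, D: 15>9.
Opt1 is at least as good as every other strategy against every opponent action, so it is weakly dominant.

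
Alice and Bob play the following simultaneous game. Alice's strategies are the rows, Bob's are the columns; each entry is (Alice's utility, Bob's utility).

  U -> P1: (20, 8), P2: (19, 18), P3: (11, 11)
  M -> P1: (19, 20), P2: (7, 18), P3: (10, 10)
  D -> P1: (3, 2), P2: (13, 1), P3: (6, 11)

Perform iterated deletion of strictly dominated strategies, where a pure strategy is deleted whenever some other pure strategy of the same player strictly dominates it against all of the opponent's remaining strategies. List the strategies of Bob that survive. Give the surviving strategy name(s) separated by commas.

Row M is eliminated: U beats it against every remaining column (P1: 20>19, P2: 19>7, P3: 11>10).
Alice's strategy D is strictly dominated by U (P1: 20>3, P2: 19>13, P3: 11>6) and is removed.
For Bob, P2 strictly dominates P1 on the remaining rows (U: 18>8); eliminate P1.
For Bob, P2 strictly dominates P3 on the remaining rows (U: 18>11); eliminate P3.
Among the remaining strategies, none is strictly dominated by another pure strategy of the same player, so the elimination stops.
Surviving strategies — Alice: {U}; Bob: {P2}.

P2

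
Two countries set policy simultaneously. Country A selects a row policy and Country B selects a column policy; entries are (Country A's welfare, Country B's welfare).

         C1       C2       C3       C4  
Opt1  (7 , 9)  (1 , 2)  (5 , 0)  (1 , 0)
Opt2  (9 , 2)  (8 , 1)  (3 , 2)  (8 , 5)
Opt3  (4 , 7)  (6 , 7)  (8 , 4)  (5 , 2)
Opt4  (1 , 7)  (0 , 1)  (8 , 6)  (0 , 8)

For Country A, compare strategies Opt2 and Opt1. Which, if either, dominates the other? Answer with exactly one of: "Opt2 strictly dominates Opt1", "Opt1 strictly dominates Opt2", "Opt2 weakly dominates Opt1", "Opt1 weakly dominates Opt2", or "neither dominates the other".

neither dominates the other

Compare Opt2 to Opt1 across every action of Country B: C1: 9>7, C2: 8>1, C3: 3<5, C4: 8>1.
Opt2 does better at C1, C2, C4 but worse at C3; neither strategy dominates the other.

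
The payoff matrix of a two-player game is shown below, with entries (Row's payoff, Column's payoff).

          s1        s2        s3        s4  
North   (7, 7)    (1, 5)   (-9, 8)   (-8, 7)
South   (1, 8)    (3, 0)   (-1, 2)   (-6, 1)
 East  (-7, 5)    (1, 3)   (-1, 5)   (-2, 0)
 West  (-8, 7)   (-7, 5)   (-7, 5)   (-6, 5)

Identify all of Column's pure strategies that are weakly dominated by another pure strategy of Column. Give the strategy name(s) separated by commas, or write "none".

s2, s4

s1 is not dominated — it holds its own against s2 at North (7>5); s3 at South (8>2); s4 at South (8>1).
s1 weakly dominates s2 — North: 7>5, South: 8>0, East: 5>3, West: 7>5.
Nothing dominates s3: s1 at North (8>7); s2 at North (8>5); s4 at North (8>7).
s4 is weakly dominated by s1 (North: 7=7, South: 8>1, East: 5>0, West: 7>5).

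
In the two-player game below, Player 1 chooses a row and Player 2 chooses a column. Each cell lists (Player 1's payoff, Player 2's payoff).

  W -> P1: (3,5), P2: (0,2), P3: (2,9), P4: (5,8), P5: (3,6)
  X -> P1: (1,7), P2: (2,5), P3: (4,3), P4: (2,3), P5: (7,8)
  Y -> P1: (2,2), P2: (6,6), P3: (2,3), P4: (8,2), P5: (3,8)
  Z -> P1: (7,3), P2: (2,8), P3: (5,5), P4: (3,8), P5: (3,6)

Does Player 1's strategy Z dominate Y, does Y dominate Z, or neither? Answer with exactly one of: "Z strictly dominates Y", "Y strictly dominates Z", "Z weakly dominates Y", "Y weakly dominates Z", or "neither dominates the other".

neither dominates the other

Z's payoffs vs Y's, by Player 2's action — P1: 7>2, P2: 2<6, P3: 5>2, P4: 3<8, P5: 3=3.
Z does better at P1, P3 but worse at P2, P4; neither strategy dominates the other.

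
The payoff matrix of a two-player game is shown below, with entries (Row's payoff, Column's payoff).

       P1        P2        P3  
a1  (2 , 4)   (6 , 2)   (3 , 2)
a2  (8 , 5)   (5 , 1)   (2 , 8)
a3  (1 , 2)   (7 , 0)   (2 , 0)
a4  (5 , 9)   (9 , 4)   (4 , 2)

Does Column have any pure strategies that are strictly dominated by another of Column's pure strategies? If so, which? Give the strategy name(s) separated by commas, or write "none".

P2

P1: no other strategy beats it everywhere (P2 at a1 (4>2); P3 at a1 (4>2)).
P1 strictly dominates P2 — a1: 4>2, a2: 5>1, a3: 2>0, a4: 9>4.
Nothing dominates P3: P1 at a2 (8>5); P2 at a1 (2=2).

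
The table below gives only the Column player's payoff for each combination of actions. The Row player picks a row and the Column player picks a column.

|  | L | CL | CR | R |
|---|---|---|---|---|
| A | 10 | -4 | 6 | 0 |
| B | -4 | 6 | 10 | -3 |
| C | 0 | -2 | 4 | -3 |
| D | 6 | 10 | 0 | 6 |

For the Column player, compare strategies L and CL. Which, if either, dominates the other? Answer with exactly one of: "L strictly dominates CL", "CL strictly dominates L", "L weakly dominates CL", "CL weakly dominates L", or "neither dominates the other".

neither dominates the other

Compare L to CL across each opponent action: A: 10>-4, B: -4<6, C: 0>-2, D: 6<10.
L does better at A, C but worse at B, D; neither strategy dominates the other.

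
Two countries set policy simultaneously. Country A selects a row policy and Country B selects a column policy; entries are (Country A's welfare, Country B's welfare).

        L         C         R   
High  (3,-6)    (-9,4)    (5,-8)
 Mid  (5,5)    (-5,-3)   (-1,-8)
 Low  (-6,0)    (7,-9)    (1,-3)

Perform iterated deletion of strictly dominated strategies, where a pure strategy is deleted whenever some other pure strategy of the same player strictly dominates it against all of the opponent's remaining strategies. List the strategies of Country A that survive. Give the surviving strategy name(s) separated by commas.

Mid

For Country B, L strictly dominates R on the remaining rows (High: -6>-8, Mid: 5>-8, Low: 0>-3); eliminate R.
Country A's strategy High is strictly dominated by Mid (L: 5>3, C: -5>-9) and is removed.
Country B's strategy C is strictly dominated by L (Mid: 5>-3, Low: 0>-9) and is removed.
Country A's strategy Low is strictly dominated by Mid (L: 5>-6) and is removed.
Among the remaining strategies, none is strictly dominated by another pure strategy of the same player, so the elimination stops.
Surviving strategies — Country A: {Mid}; Country B: {L}.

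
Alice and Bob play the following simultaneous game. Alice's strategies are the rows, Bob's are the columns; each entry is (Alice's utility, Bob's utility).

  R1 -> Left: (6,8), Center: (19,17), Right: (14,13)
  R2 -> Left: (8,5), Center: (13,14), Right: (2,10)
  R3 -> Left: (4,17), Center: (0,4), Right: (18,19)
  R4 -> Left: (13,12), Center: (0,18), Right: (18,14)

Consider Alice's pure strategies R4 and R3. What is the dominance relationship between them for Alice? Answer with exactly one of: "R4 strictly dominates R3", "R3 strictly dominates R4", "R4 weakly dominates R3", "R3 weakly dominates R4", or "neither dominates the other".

R4 weakly dominates R3

R4's payoffs vs R3's, by Bob's action — Left: 13>4, Center: 0=0, Right: 18=18.
R4 is at least as good everywhere and strictly better somewhere (tied only at Center, Right), so R4 weakly but not strictly dominates R3.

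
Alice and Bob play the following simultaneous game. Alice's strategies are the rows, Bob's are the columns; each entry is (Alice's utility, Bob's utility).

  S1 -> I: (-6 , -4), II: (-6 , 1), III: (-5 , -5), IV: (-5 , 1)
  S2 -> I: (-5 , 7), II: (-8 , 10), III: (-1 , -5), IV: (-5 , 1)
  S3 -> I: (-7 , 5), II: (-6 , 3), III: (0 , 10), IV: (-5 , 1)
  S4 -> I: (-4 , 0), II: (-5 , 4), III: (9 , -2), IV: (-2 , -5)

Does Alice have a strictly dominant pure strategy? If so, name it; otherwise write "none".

S4 vs S1: I: -4>-6, II: -5>-6, III: 9>-5, IV: -2>-5.
S4 vs S2: I: -4>-5, II: -5>-8, III: 9>-1, IV: -2>-5.
S4 vs S3: I: -4>-7, II: -5>-6, III: 9>0, IV: -2>-5.
S4 strictly beats every other strategy against every opponent action, so it is strictly dominant.

S4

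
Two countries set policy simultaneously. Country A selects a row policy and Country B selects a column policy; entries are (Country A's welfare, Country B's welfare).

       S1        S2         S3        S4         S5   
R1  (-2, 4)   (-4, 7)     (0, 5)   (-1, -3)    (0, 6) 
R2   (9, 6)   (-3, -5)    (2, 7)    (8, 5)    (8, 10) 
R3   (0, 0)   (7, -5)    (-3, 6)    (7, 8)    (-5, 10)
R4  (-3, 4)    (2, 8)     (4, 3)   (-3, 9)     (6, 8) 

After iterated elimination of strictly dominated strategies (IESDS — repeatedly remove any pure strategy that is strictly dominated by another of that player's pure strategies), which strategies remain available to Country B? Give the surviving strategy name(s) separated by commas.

S5

Row R1 is eliminated: R2 beats it against every remaining column (S1: 9>-2, S2: -3>-4, S3: 2>0, S4: 8>-1, S5: 8>0).
Column S1 is eliminated: S5 beats it against every remaining row (R2: 10>6, R3: 10>0, R4: 8>4).
For Country B, S4 strictly dominates S2 on the remaining rows (R2: 5>-5, R3: 8>-5, R4: 9>8); eliminate S2.
Country A's strategy R3 is strictly dominated by R2 (S3: 2>-3, S4: 8>7, S5: 8>-5) and is removed.
Column S3 is eliminated: S5 beats it against every remaining row (R2: 10>7, R4: 8>3).
For Country A, R2 strictly dominates R4 on the remaining columns (S4: 8>-3, S5: 8>6); eliminate R4.
Country B's strategy S4 is strictly dominated by S5 (R2: 10>5) and is removed.
Among the remaining strategies, none is strictly dominated by another pure strategy of the same player, so the elimination stops.
Surviving strategies — Country A: {R2}; Country B: {S5}.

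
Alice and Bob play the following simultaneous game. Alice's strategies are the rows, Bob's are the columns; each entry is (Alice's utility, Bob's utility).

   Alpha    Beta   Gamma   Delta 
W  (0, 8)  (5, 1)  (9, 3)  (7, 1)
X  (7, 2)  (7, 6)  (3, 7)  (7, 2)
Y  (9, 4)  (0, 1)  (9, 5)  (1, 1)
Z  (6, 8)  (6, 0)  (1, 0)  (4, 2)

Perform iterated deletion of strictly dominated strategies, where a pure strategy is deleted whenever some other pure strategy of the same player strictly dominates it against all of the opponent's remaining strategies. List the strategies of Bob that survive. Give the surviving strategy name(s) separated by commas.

Row Z is eliminated: X beats it against every remaining column (Alpha: 7>6, Beta: 7>6, Gamma: 3>1, Delta: 7>4).
For Bob, Gamma strictly dominates Beta on the remaining rows (W: 3>1, X: 7>6, Y: 5>1); eliminate Beta.
For Bob, Gamma strictly dominates Delta on the remaining rows (W: 3>1, X: 7>2, Y: 5>1); eliminate Delta.
Row X is eliminated: Y beats it against every remaining column (Alpha: 9>7, Gamma: 9>3).
Among the remaining strategies, none is strictly dominated by another pure strategy of the same player, so the elimination stops.
Surviving strategies — Alice: {W, Y}; Bob: {Alpha, Gamma}.

Alpha, Gamma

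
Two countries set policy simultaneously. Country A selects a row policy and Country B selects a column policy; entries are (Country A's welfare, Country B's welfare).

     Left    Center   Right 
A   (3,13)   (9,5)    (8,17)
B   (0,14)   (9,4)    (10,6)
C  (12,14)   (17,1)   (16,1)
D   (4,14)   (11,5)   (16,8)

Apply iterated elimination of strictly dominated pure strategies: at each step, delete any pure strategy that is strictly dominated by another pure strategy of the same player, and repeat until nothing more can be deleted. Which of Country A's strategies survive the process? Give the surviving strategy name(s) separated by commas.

C

Country A's strategy A is strictly dominated by C (Left: 12>3, Center: 17>9, Right: 16>8) and is removed.
Row B is eliminated: C beats it against every remaining column (Left: 12>0, Center: 17>9, Right: 16>10).
Column Center is eliminated: Left beats it against every remaining row (C: 14>1, D: 14>5).
For Country B, Left strictly dominates Right on the remaining rows (C: 14>1, D: 14>8); eliminate Right.
For Country A, C strictly dominates D on the remaining columns (Left: 12>4); eliminate D.
Among the remaining strategies, none is strictly dominated by another pure strategy of the same player, so the elimination stops.
Surviving strategies — Country A: {C}; Country B: {Left}.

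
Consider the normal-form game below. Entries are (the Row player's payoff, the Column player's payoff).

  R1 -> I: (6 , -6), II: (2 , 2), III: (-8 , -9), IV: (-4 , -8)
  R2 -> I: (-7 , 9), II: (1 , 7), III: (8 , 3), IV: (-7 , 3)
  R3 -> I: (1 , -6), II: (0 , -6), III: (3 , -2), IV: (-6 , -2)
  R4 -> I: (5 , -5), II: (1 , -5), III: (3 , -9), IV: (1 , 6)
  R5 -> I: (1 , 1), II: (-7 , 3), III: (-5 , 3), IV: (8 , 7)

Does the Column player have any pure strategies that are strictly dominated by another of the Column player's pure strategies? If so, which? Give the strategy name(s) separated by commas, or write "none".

none

I is not dominated — it holds its own against II at R2 (9>7); III at R1 (-6>-9); IV at R1 (-6>-8).
Nothing dominates II: I at R1 (2>-6); III at R1 (2>-9); IV at R1 (2>-8).
III is not dominated — it holds its own against I at R3 (-2>-6); II at R3 (-2>-6); IV at R2 (3=3).
Nothing dominates IV: I at R3 (-2>-6); II at R3 (-2>-6); III at R1 (-8>-9).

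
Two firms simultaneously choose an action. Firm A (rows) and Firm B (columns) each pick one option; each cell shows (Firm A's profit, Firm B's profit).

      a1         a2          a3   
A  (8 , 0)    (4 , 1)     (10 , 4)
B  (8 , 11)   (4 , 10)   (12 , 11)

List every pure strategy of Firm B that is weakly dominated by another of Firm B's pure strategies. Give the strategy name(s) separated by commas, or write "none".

a1, a2

a1: dominated, since a3 does at least as well everywhere (A: 4>0, B: 11=11).
a2: dominated, since a3 does at least as well everywhere (A: 4>1, B: 11>10).
Nothing dominates a3: a1 at A (4>0); a2 at A (4>1).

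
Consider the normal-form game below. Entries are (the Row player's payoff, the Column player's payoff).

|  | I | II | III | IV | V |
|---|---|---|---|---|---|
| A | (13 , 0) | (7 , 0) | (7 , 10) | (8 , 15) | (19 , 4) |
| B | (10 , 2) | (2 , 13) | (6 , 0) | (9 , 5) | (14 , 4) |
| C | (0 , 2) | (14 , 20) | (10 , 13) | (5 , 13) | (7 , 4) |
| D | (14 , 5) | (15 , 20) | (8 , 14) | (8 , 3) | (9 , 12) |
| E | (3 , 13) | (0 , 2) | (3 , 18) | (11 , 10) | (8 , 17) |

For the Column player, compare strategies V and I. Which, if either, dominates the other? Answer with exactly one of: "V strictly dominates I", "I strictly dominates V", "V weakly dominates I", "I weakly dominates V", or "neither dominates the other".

V strictly dominates I

V's payoffs vs I's, by the Row player's action — A: 4>0, B: 4>2, C: 4>2, D: 12>5, E: 17>13.
Every comparison favours V, so V strictly dominates I.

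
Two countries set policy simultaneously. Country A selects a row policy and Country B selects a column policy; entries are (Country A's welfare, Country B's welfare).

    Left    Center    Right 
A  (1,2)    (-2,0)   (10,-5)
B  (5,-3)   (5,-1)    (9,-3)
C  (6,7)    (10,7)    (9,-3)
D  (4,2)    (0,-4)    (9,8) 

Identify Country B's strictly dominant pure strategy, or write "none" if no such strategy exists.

Left fails to dominate Center at B (-3<-1).
Center fails to dominate Left at A (0<2).
Right fails to dominate Left at A (-5<2).
No single strategy dominates all the others.

none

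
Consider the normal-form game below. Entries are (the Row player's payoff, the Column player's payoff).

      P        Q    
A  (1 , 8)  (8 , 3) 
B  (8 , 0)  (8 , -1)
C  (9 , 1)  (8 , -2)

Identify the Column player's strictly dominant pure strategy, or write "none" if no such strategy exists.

P vs Q: A: 8>3, B: 0>-1, C: 1>-2.
P strictly beats every other strategy against every opponent action, so it is strictly dominant.

P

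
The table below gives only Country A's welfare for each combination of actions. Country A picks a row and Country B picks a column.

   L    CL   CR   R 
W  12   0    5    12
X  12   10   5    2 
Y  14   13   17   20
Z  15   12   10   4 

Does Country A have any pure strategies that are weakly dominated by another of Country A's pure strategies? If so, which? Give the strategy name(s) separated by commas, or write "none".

W: dominated, since Y does at least as well everywhere (L: 14>12, CL: 13>0, CR: 17>5, R: 20>12).
X: dominated, since Y does at least as well everywhere (L: 14>12, CL: 13>10, CR: 17>5, R: 20>2).
Nothing dominates Y: W at L (14>12); X at L (14>12); Z at CL (13>12).
Nothing dominates Z: W at L (15>12); X at L (15>12); Y at L (15>14).

W, X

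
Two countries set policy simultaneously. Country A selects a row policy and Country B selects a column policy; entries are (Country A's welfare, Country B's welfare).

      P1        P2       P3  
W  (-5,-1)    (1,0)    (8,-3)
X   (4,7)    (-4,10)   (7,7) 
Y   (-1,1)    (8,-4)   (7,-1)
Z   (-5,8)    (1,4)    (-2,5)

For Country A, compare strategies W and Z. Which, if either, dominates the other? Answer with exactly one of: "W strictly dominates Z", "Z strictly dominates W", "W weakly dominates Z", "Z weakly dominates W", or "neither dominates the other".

W weakly dominates Z

Compare W to Z across every action of Country B: P1: -5=-5, P2: 1=1, P3: 8>-2.
W is at least as good everywhere and strictly better somewhere (tied only at P1, P2), so W weakly but not strictly dominates Z.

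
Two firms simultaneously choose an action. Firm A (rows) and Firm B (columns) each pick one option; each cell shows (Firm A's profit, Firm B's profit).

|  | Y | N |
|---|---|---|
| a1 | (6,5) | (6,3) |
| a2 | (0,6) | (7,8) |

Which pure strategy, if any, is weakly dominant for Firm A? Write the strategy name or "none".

none

a1 fails to dominate a2 at N (6<7).
a2 fails to dominate a1 at Y (0<6).
No single strategy dominates all the others.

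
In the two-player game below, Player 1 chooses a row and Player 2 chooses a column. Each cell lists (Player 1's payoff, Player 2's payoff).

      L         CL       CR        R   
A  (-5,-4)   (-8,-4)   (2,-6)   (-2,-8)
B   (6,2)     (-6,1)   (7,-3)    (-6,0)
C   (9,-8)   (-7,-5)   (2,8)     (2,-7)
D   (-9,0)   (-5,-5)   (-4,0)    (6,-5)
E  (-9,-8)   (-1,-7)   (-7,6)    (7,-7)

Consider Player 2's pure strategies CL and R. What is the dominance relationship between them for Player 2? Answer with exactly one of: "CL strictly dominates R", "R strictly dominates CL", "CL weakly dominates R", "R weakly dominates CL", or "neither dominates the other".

Compare CL to R across every action of Player 1: A: -4>-8, B: 1>0, C: -5>-7, D: -5=-5, E: -7=-7.
CL is at least as good everywhere and strictly better somewhere (tied only at D, E), so CL weakly but not strictly dominates R.

CL weakly dominates R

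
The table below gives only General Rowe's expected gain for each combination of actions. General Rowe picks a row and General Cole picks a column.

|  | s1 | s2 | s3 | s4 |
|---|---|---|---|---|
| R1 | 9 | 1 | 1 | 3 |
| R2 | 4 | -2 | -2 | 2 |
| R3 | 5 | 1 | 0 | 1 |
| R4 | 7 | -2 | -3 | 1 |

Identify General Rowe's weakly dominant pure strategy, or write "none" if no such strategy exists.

R1 vs R2: s1: 9>4, s2: 1>-2, s3: 1>-2, s4: 3>2.
R1 vs R3: s1: 9>5, s2: 1=1, s3: 1>0, s4: 3>1.
R1 vs R4: s1: 9>7, s2: 1>-2, s3: 1>-3, s4: 3>1.
R1 is at least as good as every other strategy against every opponent action, so it is weakly dominant.

R1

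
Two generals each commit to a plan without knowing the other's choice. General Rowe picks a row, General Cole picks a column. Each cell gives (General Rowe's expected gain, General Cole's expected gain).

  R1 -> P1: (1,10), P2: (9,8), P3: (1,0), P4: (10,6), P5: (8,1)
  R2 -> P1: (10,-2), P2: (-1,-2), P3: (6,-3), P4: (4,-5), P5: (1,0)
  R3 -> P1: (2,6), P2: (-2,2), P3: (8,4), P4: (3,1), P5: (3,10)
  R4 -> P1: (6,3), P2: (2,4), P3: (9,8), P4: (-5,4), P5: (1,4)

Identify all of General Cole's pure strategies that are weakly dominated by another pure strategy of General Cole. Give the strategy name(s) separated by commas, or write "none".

P4

Nothing dominates P1: P2 at R1 (10>8); P3 at R1 (10>0); P4 at R1 (10>6); P5 at R1 (10>1).
Nothing dominates P2: P1 at R4 (4>3); P3 at R1 (8>0); P4 at R1 (8>6); P5 at R1 (8>1).
P3: no other strategy beats it everywhere (P1 at R4 (8>3); P2 at R3 (4>2); P4 at R2 (-3>-5); P5 at R4 (8>4)).
P4: dominated, since P2 does at least as well everywhere (R1: 8>6, R2: -2>-5, R3: 2>1, R4: 4=4).
P5: no other strategy beats it everywhere (P1 at R2 (0>-2); P2 at R2 (0>-2); P3 at R1 (1>0); P4 at R2 (0>-5)).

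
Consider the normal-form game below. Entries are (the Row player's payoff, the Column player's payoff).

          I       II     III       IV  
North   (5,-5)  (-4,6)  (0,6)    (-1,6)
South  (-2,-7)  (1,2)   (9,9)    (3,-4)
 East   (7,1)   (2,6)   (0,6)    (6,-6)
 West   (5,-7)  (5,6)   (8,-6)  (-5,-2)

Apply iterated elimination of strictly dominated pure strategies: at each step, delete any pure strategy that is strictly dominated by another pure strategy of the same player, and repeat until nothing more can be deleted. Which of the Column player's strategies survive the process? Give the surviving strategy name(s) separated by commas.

Column I is eliminated: II beats it against every remaining row (North: 6>-5, South: 2>-7, East: 6>1, West: 6>-7).
For the Row player, South strictly dominates North on the remaining columns (II: 1>-4, III: 9>0, IV: 3>-1); eliminate North.
The Column player's strategy IV is strictly dominated by II (South: 2>-4, East: 6>-6, West: 6>-2) and is removed.
For the Row player, West strictly dominates East on the remaining columns (II: 5>2, III: 8>0); eliminate East.
Among the remaining strategies, none is strictly dominated by another pure strategy of the same player, so the elimination stops.
Surviving strategies — the Row player: {South, West}; the Column player: {II, III}.

II, III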